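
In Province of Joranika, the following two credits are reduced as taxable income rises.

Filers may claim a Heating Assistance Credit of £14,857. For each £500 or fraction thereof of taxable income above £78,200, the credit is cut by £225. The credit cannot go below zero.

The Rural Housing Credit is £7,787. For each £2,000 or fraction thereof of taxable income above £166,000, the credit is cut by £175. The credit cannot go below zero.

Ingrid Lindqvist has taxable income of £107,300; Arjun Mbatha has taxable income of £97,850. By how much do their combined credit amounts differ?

£4,275

Ingrid (£107,300): Heating Assistance Credit: income exceeds £78,200 by £29,100, which is 59 full-or-partial £500 increments; reduction = 59 × £225 = £13,275, leaving £1,582. Rural Housing Credit: £107,300 is at or below the £166,000 threshold, so the full £7,787 applies. total £1,582 + £7,787 = £9,369
Arjun (£97,850): Heating Assistance Credit: income exceeds £78,200 by £19,650, which is 40 full-or-partial £500 increments; reduction = 40 × £225 = £9,000, leaving £5,857. Rural Housing Credit: £97,850 is at or below the £166,000 threshold, so the full £7,787 applies. total £5,857 + £7,787 = £13,644
Difference: |£9,369 − £13,644| = £4,275.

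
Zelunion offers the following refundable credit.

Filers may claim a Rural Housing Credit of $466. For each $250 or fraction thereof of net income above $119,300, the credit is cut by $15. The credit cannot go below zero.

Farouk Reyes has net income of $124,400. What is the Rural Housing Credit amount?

$151

Rural Housing Credit: income exceeds $119,300 by $5,100, which is 21 full-or-partial $250 increments; reduction = 21 × $15 = $315, leaving $151.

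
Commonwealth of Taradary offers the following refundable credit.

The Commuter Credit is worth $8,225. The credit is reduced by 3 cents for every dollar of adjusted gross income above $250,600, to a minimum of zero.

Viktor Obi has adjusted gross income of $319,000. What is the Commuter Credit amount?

Commuter Credit: 3% of the $68,400 excess over $250,600 is $2,052; credit = $8,225 − $2,052 = $6,173.

$6,173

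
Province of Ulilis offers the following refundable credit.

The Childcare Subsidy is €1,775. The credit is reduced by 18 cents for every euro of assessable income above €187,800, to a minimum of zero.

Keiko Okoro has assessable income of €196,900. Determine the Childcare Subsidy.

Childcare Subsidy: 18% of the €9,100 excess over €187,800 is €1,638; credit = €1,775 − €1,638 = €137.

€137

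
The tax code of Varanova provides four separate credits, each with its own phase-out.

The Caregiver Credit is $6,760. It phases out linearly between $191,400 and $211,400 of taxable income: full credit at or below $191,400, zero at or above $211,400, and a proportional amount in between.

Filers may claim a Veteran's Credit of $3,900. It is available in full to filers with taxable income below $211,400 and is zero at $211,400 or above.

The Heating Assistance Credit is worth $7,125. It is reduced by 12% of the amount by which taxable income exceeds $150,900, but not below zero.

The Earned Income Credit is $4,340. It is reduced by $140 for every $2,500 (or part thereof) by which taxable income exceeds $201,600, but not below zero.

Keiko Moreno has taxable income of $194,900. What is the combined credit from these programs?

$15,662

Caregiver Credit: $194,900 is $3,500 into a $20,000 phase-out range, leaving 16,500/20,000 of the credit: $6,760 × 16,500/20,000 = $5,577.
Veteran's Credit: $194,900 is below the $211,400 cutoff, so the full $3,900 applies.
Heating Assistance Credit: 12% of the $44,000 excess over $150,900 is $5,280; credit = $7,125 − $5,280 = $1,845.
Earned Income Credit: $194,900 is at or below the $201,600 threshold, so the full $4,340 applies.
Total: $5,577 + $3,900 + $1,845 + $4,340 = $15,662.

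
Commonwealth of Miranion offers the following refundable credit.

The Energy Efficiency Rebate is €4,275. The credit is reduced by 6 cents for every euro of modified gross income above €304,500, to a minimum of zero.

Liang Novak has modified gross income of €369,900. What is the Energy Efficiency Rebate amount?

€351

Energy Efficiency Rebate: 6% of the €65,400 excess over €304,500 is €3,924; credit = €4,275 − €3,924 = €351.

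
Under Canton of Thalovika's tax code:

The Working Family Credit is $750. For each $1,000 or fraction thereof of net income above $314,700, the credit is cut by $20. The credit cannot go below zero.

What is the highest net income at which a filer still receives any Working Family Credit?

$351,700

After 37 increments the reduction is 37 × $20 = $740, leaving $10; one more increment wipes it out. Increment 37 ends at excess 37 × $1,000 = $37,000, so the highest qualifying income is $314,700 + $37,000 = $351,700.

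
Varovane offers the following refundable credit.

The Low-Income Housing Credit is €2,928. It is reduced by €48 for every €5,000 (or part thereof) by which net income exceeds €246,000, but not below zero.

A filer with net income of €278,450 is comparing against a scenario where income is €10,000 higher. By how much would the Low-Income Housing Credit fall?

€96

At €278,450 — income exceeds €246,000 by €32,450, which is 7 full-or-partial €5,000 increments; reduction = 7 × €48 = €336, leaving €2,592.
At €288,450 — income exceeds €246,000 by €42,450, which is 9 full-or-partial €5,000 increments; reduction = 9 × €48 = €432, leaving €2,496.
Lost: €2,592 − €2,496 = €96.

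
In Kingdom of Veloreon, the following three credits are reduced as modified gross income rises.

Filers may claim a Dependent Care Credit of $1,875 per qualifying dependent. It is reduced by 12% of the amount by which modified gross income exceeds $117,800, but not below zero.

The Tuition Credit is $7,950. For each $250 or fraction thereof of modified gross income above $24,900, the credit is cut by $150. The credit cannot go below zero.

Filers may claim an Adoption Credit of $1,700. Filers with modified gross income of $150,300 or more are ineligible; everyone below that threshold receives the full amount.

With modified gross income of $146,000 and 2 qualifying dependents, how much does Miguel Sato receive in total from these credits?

Dependent Care Credit: base = 2 × $1,875 = $3,750. 12% of the $28,200 excess over $117,800 is $3,384; credit = $3,750 − $3,384 = $366.
Tuition Credit: income exceeds $24,900 by $121,100 → 485 increments × $150 = $72,750 ≥ base, so the credit is $0.
Adoption Credit: $146,000 is below the $150,300 cutoff, so the full $1,700 applies.
Total: $366 + $0 + $1,700 = $2,066.

$2,066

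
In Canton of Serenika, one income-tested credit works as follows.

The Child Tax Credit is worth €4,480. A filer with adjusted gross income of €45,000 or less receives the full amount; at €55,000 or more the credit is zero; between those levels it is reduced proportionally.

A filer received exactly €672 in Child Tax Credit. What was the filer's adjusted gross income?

€672 is 672/4,480 of the full €4,480, so 3,808/4,480 of the €10,000 range has been used: income = €45,000 + €10,000 × 3,808/4,480 = €53,500.

€53,500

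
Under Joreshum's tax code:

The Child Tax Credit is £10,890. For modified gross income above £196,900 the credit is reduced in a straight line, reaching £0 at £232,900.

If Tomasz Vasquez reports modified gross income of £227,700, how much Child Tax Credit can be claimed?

£1,573

Child Tax Credit: £227,700 is £30,800 into a £36,000 phase-out range, leaving 5,200/36,000 of the credit: £10,890 × 5,200/36,000 = £1,573.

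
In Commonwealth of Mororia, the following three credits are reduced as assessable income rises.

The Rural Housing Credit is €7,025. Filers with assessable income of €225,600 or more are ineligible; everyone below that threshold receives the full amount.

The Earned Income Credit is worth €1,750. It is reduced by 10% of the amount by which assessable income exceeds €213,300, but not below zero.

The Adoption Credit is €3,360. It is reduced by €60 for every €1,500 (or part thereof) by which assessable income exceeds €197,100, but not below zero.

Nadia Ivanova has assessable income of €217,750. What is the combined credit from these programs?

€10,850

Rural Housing Credit: €217,750 is below the €225,600 cutoff, so the full €7,025 applies.
Earned Income Credit: 10% of the €4,450 excess over €213,300 is €445; credit = €1,750 − €445 = €1,305.
Adoption Credit: income exceeds €197,100 by €20,650, which is 14 full-or-partial €1,500 increments; reduction = 14 × €60 = €840, leaving €2,520.
Total: €7,025 + €1,305 + €2,520 = €10,850.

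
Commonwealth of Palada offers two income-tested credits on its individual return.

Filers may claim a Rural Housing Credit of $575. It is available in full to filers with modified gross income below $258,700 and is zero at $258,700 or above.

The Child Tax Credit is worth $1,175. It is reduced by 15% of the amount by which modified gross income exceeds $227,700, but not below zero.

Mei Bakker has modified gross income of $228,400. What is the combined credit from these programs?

Rural Housing Credit: $228,400 is below the $258,700 cutoff, so the full $575 applies.
Child Tax Credit: 15% of the $700 excess over $227,700 is $105; credit = $1,175 − $105 = $1,070.
Total: $575 + $1,070 = $1,645.

$1,645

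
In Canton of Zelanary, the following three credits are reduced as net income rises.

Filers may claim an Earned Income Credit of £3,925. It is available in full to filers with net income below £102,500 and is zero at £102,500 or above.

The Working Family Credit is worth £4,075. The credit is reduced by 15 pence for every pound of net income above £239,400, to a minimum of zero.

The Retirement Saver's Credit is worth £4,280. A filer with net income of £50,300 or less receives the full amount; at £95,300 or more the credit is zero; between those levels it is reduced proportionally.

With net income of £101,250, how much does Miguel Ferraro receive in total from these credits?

£8,000

Earned Income Credit: £101,250 is below the £102,500 cutoff, so the full £3,925 applies.
Working Family Credit: £101,250 is at or below the £239,400 threshold, so the full £4,075 applies.
Retirement Saver's Credit: £101,250 is at or above £95,300, so the credit is £0.
Total: £3,925 + £4,075 + £0 = £8,000.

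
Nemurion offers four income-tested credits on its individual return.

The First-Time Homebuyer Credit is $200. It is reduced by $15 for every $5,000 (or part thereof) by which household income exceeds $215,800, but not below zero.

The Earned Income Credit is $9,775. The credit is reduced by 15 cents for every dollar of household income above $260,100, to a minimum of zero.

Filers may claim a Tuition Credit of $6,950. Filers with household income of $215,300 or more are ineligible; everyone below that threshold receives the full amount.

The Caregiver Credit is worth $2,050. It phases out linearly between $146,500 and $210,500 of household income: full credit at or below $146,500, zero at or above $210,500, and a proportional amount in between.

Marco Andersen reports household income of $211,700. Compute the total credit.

$16,925

First-Time Homebuyer Credit: $211,700 is at or below the $215,800 threshold, so the full $200 applies.
Earned Income Credit: $211,700 is at or below the $260,100 threshold, so the full $9,775 applies.
Tuition Credit: $211,700 is below the $215,300 cutoff, so the full $6,950 applies.
Caregiver Credit: $211,700 is at or above $210,500, so the credit is $0.
Total: $200 + $9,775 + $6,950 + $0 = $16,925.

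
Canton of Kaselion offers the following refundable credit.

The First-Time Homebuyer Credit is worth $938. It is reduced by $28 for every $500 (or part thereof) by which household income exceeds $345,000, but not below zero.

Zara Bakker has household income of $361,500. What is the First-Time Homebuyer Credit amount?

$14

First-Time Homebuyer Credit: income exceeds $345,000 by $16,500, which is 33 full-or-partial $500 increments; reduction = 33 × $28 = $924, leaving $14.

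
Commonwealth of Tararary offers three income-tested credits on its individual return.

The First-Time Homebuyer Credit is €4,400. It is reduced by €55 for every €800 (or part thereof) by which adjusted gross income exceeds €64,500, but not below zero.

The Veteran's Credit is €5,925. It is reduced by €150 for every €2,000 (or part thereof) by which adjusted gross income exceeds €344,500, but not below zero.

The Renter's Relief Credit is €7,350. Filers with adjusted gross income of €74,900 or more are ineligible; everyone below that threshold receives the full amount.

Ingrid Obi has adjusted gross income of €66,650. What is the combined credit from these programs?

First-Time Homebuyer Credit: income exceeds €64,500 by €2,150, which is 3 full-or-partial €800 increments; reduction = 3 × €55 = €165, leaving €4,235.
Veteran's Credit: €66,650 is at or below the €344,500 threshold, so the full €5,925 applies.
Renter's Relief Credit: €66,650 is below the €74,900 cutoff, so the full €7,350 applies.
Total: €4,235 + €5,925 + €7,350 = €17,510.

€17,510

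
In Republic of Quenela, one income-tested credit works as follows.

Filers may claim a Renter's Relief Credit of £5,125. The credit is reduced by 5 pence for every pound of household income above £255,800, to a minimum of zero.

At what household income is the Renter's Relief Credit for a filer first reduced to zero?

The credit falls by 5% of each pound above £255,800, so it reaches zero when the excess is £5,125 / 5% = £102,500: income = £255,800 + £102,500 = £358,300.

£358,300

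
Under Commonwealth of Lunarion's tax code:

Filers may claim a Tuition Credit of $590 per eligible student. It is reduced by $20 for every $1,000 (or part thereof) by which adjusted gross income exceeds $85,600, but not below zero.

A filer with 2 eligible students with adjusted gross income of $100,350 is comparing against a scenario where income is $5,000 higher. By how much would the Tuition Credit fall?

At $100,350 — base = 2 × $590 = $1,180. income exceeds $85,600 by $14,750, which is 15 full-or-partial $1,000 increments; reduction = 15 × $20 = $300, leaving $880.
At $105,350 — base = 2 × $590 = $1,180. income exceeds $85,600 by $19,750, which is 20 full-or-partial $1,000 increments; reduction = 20 × $20 = $400, leaving $780.
Lost: $880 − $780 = $100.

$100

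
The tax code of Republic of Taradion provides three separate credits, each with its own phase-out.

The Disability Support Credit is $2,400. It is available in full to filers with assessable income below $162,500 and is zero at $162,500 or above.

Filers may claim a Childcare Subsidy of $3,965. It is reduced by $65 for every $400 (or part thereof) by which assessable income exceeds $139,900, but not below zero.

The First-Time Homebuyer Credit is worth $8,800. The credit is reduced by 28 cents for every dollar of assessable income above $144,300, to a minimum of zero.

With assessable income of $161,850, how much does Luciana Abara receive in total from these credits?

$6,676

Disability Support Credit: $161,850 is below the $162,500 cutoff, so the full $2,400 applies.
Childcare Subsidy: income exceeds $139,900 by $21,950, which is 55 full-or-partial $400 increments; reduction = 55 × $65 = $3,575, leaving $390.
First-Time Homebuyer Credit: 28% of the $17,550 excess over $144,300 is $4,914; credit = $8,800 − $4,914 = $3,886.
Total: $2,400 + $390 + $3,886 = $6,676.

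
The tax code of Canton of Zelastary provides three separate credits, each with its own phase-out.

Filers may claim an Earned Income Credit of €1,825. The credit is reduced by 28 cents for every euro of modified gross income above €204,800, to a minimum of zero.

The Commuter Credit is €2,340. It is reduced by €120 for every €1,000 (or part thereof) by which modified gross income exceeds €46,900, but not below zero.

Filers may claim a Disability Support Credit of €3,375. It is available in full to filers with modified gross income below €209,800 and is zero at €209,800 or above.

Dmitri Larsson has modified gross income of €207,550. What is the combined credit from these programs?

Earned Income Credit: 28% of the €2,750 excess over €204,800 is €770; credit = €1,825 − €770 = €1,055.
Commuter Credit: income exceeds €46,900 by €160,650 → 161 increments × €120 = €19,320 ≥ base, so the credit is €0.
Disability Support Credit: €207,550 is below the €209,800 cutoff, so the full €3,375 applies.
Total: €1,055 + €0 + €3,375 = €4,430.

€4,430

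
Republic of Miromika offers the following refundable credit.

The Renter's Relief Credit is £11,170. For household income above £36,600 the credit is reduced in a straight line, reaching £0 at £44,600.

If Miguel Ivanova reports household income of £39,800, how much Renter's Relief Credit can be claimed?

Renter's Relief Credit: £39,800 is £3,200 into a £8,000 phase-out range, leaving 4,800/8,000 of the credit: £11,170 × 4,800/8,000 = £6,702.

£6,702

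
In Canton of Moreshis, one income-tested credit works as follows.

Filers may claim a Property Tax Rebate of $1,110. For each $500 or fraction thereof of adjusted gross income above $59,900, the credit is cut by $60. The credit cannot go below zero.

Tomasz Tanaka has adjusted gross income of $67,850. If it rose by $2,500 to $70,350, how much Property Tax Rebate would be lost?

At $67,850 — income exceeds $59,900 by $7,950, which is 16 full-or-partial $500 increments; reduction = 16 × $60 = $960, leaving $150.
At $70,350 — income exceeds $59,900 by $10,450 → 21 increments × $60 = $1,260 ≥ base, so the credit is $0.
Lost: $150 − $0 = $150.

$150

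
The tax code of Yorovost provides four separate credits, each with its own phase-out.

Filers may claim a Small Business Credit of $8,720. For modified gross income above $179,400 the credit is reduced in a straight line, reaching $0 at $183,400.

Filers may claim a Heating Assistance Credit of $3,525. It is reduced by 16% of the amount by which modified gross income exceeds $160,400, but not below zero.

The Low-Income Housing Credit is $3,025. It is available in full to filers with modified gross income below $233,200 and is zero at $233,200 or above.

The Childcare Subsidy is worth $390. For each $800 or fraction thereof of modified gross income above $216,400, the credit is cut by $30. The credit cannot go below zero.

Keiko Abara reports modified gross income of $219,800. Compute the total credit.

$3,265

Small Business Credit: $219,800 is at or above $183,400, so the credit is $0.
Heating Assistance Credit: 16% of the $59,400 excess over $160,400 is $9,504 ≥ base, so the credit is $0.
Low-Income Housing Credit: $219,800 is below the $233,200 cutoff, so the full $3,025 applies.
Childcare Subsidy: income exceeds $216,400 by $3,400, which is 5 full-or-partial $800 increments; reduction = 5 × $30 = $150, leaving $240.
Total: $0 + $0 + $3,025 + $240 = $3,265.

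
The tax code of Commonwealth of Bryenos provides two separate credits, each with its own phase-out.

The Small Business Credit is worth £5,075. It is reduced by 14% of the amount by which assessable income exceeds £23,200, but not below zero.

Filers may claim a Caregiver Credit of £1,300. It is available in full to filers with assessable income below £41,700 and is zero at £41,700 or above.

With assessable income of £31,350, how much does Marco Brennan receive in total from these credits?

£5,234

Small Business Credit: 14% of the £8,150 excess over £23,200 is £1,141; credit = £5,075 − £1,141 = £3,934.
Caregiver Credit: £31,350 is below the £41,700 cutoff, so the full £1,300 applies.
Total: £3,934 + £1,300 = £5,234.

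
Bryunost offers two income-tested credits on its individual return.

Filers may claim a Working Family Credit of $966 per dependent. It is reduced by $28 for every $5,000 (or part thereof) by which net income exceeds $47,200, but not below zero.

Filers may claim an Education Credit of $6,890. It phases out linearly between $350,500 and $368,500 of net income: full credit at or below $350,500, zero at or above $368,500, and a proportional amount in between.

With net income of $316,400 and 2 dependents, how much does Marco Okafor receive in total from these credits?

Working Family Credit: base = 2 × $966 = $1,932. income exceeds $47,200 by $269,200, which is 54 full-or-partial $5,000 increments; reduction = 54 × $28 = $1,512, leaving $420.
Education Credit: $316,400 is at or below the $350,500 threshold, so the full $6,890 applies.
Total: $420 + $6,890 = $7,310.

$7,310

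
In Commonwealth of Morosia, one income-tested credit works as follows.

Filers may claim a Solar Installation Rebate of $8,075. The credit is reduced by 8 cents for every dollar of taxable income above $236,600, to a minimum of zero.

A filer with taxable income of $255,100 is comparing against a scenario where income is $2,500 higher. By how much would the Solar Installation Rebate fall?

$200

At $255,100 — 8% of the $18,500 excess over $236,600 is $1,480; credit = $8,075 − $1,480 = $6,595.
At $257,600 — 8% of the $21,000 excess over $236,600 is $1,680; credit = $8,075 − $1,680 = $6,395.
Lost: $6,595 − $6,395 = $200.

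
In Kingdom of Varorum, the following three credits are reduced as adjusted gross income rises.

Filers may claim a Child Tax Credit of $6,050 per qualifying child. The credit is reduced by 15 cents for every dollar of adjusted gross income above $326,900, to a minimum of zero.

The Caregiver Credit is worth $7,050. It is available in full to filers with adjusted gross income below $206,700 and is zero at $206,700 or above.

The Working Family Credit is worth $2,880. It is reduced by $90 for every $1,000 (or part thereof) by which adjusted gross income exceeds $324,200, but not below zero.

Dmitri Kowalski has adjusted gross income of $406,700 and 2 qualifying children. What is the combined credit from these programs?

$130

Child Tax Credit: base = 2 × $6,050 = $12,100. 15% of the $79,800 excess over $326,900 is $11,970; credit = $12,100 − $11,970 = $130.
Caregiver Credit: $406,700 meets or exceeds the $206,700 cutoff, so the credit is $0.
Working Family Credit: income exceeds $324,200 by $82,500 → 83 increments × $90 = $7,470 ≥ base, so the credit is $0.
Total: $130 + $0 + $0 = $130.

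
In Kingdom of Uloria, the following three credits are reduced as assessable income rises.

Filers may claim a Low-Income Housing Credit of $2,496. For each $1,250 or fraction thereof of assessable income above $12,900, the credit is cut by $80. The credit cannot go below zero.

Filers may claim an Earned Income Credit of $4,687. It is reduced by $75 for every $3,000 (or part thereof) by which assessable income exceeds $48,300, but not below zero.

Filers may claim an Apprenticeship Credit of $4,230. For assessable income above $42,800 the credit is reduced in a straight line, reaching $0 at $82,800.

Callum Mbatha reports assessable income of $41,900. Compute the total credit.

Low-Income Housing Credit: income exceeds $12,900 by $29,000, which is 24 full-or-partial $1,250 increments; reduction = 24 × $80 = $1,920, leaving $576.
Earned Income Credit: $41,900 is at or below the $48,300 threshold, so the full $4,687 applies.
Apprenticeship Credit: $41,900 is at or below the $42,800 threshold, so the full $4,230 applies.
Total: $576 + $4,687 + $4,230 = $9,493.

$9,493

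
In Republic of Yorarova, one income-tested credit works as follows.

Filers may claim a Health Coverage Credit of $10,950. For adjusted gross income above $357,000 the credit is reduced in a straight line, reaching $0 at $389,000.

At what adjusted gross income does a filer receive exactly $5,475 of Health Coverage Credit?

$373,000

$5,475 is 5,475/10,950 of the full $10,950, so 5,475/10,950 of the $32,000 range has been used: income = $357,000 + $32,000 × 5,475/10,950 = $373,000.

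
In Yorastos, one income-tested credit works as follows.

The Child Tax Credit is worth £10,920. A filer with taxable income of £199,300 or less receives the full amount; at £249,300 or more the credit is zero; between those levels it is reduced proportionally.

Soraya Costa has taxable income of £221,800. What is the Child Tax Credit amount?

Child Tax Credit: £221,800 is £22,500 into a £50,000 phase-out range, leaving 27,500/50,000 of the credit: £10,920 × 27,500/50,000 = £6,006.

£6,006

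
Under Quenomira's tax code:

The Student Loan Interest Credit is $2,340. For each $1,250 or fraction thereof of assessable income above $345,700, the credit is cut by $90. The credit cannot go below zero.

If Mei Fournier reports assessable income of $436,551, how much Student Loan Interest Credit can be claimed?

Student Loan Interest Credit: income exceeds $345,700 by $90,851 → 73 increments × $90 = $6,570 ≥ base, so the credit is $0.

$0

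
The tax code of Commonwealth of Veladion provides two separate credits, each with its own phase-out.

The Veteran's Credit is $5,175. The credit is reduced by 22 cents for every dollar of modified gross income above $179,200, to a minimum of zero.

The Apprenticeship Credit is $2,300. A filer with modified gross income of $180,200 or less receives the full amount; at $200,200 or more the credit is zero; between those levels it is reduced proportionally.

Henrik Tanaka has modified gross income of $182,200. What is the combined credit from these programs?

Veteran's Credit: 22% of the $3,000 excess over $179,200 is $660; credit = $5,175 − $660 = $4,515.
Apprenticeship Credit: $182,200 is $2,000 into a $20,000 phase-out range, leaving 18,000/20,000 of the credit: $2,300 × 18,000/20,000 = $2,070.
Total: $4,515 + $2,070 = $6,585.

$6,585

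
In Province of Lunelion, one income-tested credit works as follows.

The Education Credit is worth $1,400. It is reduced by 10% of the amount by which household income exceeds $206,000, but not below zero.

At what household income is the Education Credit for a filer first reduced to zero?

$220,000

The credit falls by 10% of each dollar above $206,000, so it reaches zero when the excess is $1,400 / 10% = $14,000: income = $206,000 + $14,000 = $220,000.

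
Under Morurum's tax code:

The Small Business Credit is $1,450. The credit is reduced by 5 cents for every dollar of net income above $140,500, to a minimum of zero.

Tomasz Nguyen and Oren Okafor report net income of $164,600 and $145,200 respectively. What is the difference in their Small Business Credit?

Tomasz ($164,600): Small Business Credit: 5% of the $24,100 excess over $140,500 is $1,205; credit = $1,450 − $1,205 = $245.
Oren ($145,200): Small Business Credit: 5% of the $4,700 excess over $140,500 is $235; credit = $1,450 − $235 = $1,215.
Difference: |$245 − $1,215| = $970.

$970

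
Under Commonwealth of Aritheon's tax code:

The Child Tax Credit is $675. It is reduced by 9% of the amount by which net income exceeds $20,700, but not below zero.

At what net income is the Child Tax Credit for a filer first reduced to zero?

$28,200

The credit falls by 9% of each dollar above $20,700, so it reaches zero when the excess is $675 / 9% = $7,500: income = $20,700 + $7,500 = $28,200.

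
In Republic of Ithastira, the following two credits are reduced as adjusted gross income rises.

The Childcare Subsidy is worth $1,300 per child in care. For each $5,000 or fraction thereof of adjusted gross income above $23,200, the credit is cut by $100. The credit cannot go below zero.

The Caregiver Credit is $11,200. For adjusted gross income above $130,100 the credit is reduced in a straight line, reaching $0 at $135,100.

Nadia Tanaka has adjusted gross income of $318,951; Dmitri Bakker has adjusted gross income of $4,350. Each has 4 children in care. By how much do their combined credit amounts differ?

$16,400

Nadia ($318,951): Childcare Subsidy: base = 4 × $1,300 = $5,200. income exceeds $23,200 by $295,751 → 60 increments × $100 = $6,000 ≥ base, so the credit is $0. Caregiver Credit: $318,951 is at or above $135,100, so the credit is $0. total $0 + $0 = $0
Dmitri ($4,350): Childcare Subsidy: base = 4 × $1,300 = $5,200. $4,350 is at or below the $23,200 threshold, so the full $5,200 applies. Caregiver Credit: $4,350 is at or below the $130,100 threshold, so the full $11,200 applies. total $5,200 + $11,200 = $16,400
Difference: |$0 − $16,400| = $16,400.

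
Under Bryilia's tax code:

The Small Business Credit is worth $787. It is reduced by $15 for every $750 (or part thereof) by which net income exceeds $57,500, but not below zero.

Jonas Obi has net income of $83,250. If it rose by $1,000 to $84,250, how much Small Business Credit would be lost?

$15

At $83,250 — income exceeds $57,500 by $25,750, which is 35 full-or-partial $750 increments; reduction = 35 × $15 = $525, leaving $262.
At $84,250 — income exceeds $57,500 by $26,750, which is 36 full-or-partial $750 increments; reduction = 36 × $15 = $540, leaving $247.
Lost: $262 − $247 = $15.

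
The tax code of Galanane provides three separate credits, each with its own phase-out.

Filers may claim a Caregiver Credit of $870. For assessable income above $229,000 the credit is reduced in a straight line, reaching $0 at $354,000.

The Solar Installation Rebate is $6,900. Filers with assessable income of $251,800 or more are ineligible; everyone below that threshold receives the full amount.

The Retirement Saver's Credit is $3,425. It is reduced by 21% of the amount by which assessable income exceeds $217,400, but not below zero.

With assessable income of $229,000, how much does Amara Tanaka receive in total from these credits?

$8,759

Caregiver Credit: $229,000 is at or below the $229,000 threshold, so the full $870 applies.
Solar Installation Rebate: $229,000 is below the $251,800 cutoff, so the full $6,900 applies.
Retirement Saver's Credit: 21% of the $11,600 excess over $217,400 is $2,436; credit = $3,425 − $2,436 = $989.
Total: $870 + $6,900 + $989 = $8,759.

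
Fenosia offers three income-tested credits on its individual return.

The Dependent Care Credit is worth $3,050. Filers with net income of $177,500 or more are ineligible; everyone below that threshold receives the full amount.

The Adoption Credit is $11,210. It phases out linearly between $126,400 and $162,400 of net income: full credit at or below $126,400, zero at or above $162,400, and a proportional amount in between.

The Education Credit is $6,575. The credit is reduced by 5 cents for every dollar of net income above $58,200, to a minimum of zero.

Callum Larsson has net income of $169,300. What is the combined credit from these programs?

$4,070

Dependent Care Credit: $169,300 is below the $177,500 cutoff, so the full $3,050 applies.
Adoption Credit: $169,300 is at or above $162,400, so the credit is $0.
Education Credit: 5% of the $111,100 excess over $58,200 is $5,555; credit = $6,575 − $5,555 = $1,020.
Total: $3,050 + $0 + $1,020 = $4,070.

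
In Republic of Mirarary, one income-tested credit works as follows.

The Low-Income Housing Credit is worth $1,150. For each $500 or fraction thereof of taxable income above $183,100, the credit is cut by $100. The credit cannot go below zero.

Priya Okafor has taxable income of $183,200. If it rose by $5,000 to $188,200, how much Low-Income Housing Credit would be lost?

At $183,200 — income exceeds $183,100 by $100, which is 1 full-or-partial $500 increment; reduction = 1 × $100 = $100, leaving $1,050.
At $188,200 — income exceeds $183,100 by $5,100, which is 11 full-or-partial $500 increments; reduction = 11 × $100 = $1,100, leaving $50.
Lost: $1,050 − $50 = $1,000.

$1,000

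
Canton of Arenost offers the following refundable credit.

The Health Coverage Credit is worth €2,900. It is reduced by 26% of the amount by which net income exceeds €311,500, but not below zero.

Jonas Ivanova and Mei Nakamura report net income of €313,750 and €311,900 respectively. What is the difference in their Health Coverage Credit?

Jonas (€313,750): Health Coverage Credit: 26% of the €2,250 excess over €311,500 is €585; credit = €2,900 − €585 = €2,315.
Mei (€311,900): Health Coverage Credit: 26% of the €400 excess over €311,500 is €104; credit = €2,900 − €104 = €2,796.
Difference: |€2,315 − €2,796| = €481.

€481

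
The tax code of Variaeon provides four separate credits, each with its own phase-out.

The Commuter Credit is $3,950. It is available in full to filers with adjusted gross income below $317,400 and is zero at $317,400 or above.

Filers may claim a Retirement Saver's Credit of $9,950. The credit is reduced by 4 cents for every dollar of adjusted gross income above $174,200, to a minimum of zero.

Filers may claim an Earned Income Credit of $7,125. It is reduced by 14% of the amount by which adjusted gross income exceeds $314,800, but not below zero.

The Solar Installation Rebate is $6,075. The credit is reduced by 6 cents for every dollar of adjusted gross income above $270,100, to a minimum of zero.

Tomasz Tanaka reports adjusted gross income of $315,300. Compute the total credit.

Commuter Credit: $315,300 is below the $317,400 cutoff, so the full $3,950 applies.
Retirement Saver's Credit: 4% of the $141,100 excess over $174,200 is $5,644; credit = $9,950 − $5,644 = $4,306.
Earned Income Credit: 14% of the $500 excess over $314,800 is $70; credit = $7,125 − $70 = $7,055.
Solar Installation Rebate: 6% of the $45,200 excess over $270,100 is $2,712; credit = $6,075 − $2,712 = $3,363.
Total: $3,950 + $4,306 + $7,055 + $3,363 = $18,674.

$18,674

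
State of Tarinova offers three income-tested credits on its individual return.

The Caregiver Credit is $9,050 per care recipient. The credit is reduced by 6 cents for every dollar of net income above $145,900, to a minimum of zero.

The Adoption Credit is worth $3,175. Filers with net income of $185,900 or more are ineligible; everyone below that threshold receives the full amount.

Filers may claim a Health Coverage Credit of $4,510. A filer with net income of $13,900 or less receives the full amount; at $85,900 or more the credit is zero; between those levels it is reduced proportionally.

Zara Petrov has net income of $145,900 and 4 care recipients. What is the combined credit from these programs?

$39,375

Caregiver Credit: base = 4 × $9,050 = $36,200. $145,900 is at or below the $145,900 threshold, so the full $36,200 applies.
Adoption Credit: $145,900 is below the $185,900 cutoff, so the full $3,175 applies.
Health Coverage Credit: $145,900 is at or above $85,900, so the credit is $0.
Total: $36,200 + $3,175 + $0 = $39,375.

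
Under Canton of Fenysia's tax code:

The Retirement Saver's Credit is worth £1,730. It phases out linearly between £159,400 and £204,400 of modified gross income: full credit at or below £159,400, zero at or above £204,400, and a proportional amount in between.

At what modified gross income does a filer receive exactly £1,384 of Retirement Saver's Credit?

£168,400

£1,384 is 1,384/1,730 of the full £1,730, so 346/1,730 of the £45,000 range has been used: income = £159,400 + £45,000 × 346/1,730 = £168,400.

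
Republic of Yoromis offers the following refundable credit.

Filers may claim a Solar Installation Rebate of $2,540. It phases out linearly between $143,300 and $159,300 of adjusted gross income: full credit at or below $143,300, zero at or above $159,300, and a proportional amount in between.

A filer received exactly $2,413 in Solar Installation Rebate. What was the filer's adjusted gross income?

$2,413 is 2,413/2,540 of the full $2,540, so 127/2,540 of the $16,000 range has been used: income = $143,300 + $16,000 × 127/2,540 = $144,100.

$144,100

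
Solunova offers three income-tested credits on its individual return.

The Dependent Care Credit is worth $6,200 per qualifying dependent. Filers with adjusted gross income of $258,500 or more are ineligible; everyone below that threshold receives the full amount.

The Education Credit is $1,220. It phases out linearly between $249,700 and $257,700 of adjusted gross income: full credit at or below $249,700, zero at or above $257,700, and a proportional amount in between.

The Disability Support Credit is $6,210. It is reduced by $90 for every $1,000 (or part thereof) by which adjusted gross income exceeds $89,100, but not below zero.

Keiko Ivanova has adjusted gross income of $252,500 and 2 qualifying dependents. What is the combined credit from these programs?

$13,193

Dependent Care Credit: base = 2 × $6,200 = $12,400. $252,500 is below the $258,500 cutoff, so the full $12,400 applies.
Education Credit: $252,500 is $2,800 into a $8,000 phase-out range, leaving 5,200/8,000 of the credit: $1,220 × 5,200/8,000 = $793.
Disability Support Credit: income exceeds $89,100 by $163,400 → 164 increments × $90 = $14,760 ≥ base, so the credit is $0.
Total: $12,400 + $793 + $0 = $13,193.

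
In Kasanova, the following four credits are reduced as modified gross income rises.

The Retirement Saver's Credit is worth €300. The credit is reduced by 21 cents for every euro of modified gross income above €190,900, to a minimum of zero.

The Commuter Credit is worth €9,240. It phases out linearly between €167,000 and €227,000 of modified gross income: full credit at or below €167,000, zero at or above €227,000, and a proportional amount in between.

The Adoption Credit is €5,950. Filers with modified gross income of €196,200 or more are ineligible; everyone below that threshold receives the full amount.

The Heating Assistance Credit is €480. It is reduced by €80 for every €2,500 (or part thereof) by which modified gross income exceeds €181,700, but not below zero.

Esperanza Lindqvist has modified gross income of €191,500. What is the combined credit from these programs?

€11,751

Retirement Saver's Credit: 21% of the €600 excess over €190,900 is €126; credit = €300 − €126 = €174.
Commuter Credit: €191,500 is €24,500 into a €60,000 phase-out range, leaving 35,500/60,000 of the credit: €9,240 × 35,500/60,000 = €5,467.
Adoption Credit: €191,500 is below the €196,200 cutoff, so the full €5,950 applies.
Heating Assistance Credit: income exceeds €181,700 by €9,800, which is 4 full-or-partial €2,500 increments; reduction = 4 × €80 = €320, leaving €160.
Total: €174 + €5,467 + €5,950 + €160 = €11,751.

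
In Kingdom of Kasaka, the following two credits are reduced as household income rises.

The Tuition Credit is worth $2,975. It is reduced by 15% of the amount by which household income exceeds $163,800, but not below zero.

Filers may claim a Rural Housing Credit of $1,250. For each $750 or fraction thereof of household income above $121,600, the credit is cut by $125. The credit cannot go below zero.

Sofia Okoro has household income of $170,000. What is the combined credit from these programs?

$2,045

Tuition Credit: 15% of the $6,200 excess over $163,800 is $930; credit = $2,975 − $930 = $2,045.
Rural Housing Credit: income exceeds $121,600 by $48,400 → 65 increments × $125 = $8,125 ≥ base, so the credit is $0.
Total: $2,045 + $0 = $2,045.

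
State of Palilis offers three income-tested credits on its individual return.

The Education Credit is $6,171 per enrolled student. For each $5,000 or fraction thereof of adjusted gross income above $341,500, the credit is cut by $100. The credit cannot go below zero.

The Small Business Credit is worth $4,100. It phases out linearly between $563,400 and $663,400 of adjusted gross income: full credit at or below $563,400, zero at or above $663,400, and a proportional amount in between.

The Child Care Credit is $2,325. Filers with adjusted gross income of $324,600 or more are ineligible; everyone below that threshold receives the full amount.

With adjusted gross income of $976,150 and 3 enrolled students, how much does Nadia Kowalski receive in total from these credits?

Education Credit: base = 3 × $6,171 = $18,513. income exceeds $341,500 by $634,650, which is 127 full-or-partial $5,000 increments; reduction = 127 × $100 = $12,700, leaving $5,813.
Small Business Credit: $976,150 is at or above $663,400, so the credit is $0.
Child Care Credit: $976,150 meets or exceeds the $324,600 cutoff, so the credit is $0.
Total: $5,813 + $0 + $0 = $5,813.

$5,813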